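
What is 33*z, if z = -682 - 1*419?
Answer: -36333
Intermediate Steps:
z = -1101 (z = -682 - 419 = -1101)
33*z = 33*(-1101) = -36333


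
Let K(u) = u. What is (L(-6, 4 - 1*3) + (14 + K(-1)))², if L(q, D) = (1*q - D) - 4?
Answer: 4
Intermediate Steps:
L(q, D) = -4 + q - D (L(q, D) = (q - D) - 4 = -4 + q - D)
(L(-6, 4 - 1*3) + (14 + K(-1)))² = ((-4 - 6 - (4 - 1*3)) + (14 - 1))² = ((-4 - 6 - (4 - 3)) + 13)² = ((-4 - 6 - 1*1) + 13)² = ((-4 - 6 - 1) + 13)² = (-11 + 13)² = 2² = 4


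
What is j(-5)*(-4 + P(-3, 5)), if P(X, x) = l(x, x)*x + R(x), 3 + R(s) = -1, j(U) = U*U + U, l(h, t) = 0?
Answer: -160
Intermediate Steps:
j(U) = U + U**2 (j(U) = U**2 + U = U + U**2)
R(s) = -4 (R(s) = -3 - 1 = -4)
P(X, x) = -4 (P(X, x) = 0*x - 4 = 0 - 4 = -4)
j(-5)*(-4 + P(-3, 5)) = (-5*(1 - 5))*(-4 - 4) = -5*(-4)*(-8) = 20*(-8) = -160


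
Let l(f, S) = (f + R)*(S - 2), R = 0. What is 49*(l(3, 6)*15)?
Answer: 8820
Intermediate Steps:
l(f, S) = f*(-2 + S) (l(f, S) = (f + 0)*(S - 2) = f*(-2 + S))
49*(l(3, 6)*15) = 49*((3*(-2 + 6))*15) = 49*((3*4)*15) = 49*(12*15) = 49*180 = 8820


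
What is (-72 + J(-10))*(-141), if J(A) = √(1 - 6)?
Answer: 10152 - 141*I*√5 ≈ 10152.0 - 315.29*I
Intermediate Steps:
J(A) = I*√5 (J(A) = √(-5) = I*√5)
(-72 + J(-10))*(-141) = (-72 + I*√5)*(-141) = 10152 - 141*I*√5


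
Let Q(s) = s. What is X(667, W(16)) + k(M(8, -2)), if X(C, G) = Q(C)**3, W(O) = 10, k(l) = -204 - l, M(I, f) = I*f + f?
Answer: 296740777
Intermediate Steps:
M(I, f) = f + I*f
X(C, G) = C**3
X(667, W(16)) + k(M(8, -2)) = 667**3 + (-204 - (-2)*(1 + 8)) = 296740963 + (-204 - (-2)*9) = 296740963 + (-204 - 1*(-18)) = 296740963 + (-204 + 18) = 296740963 - 186 = 296740777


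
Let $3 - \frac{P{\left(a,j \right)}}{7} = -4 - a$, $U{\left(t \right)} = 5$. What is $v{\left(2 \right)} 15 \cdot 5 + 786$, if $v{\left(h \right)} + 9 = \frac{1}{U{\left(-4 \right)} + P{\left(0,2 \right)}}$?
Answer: $\frac{2023}{18} \approx 112.39$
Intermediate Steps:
$P{\left(a,j \right)} = 49 + 7 a$ ($P{\left(a,j \right)} = 21 - 7 \left(-4 - a\right) = 21 + \left(28 + 7 a\right) = 49 + 7 a$)
$v{\left(h \right)} = - \frac{485}{54}$ ($v{\left(h \right)} = -9 + \frac{1}{5 + \left(49 + 7 \cdot 0\right)} = -9 + \frac{1}{5 + \left(49 + 0\right)} = -9 + \frac{1}{5 + 49} = -9 + \frac{1}{54} = - \frac{485}{54}$)
$v{\left(2 \right)} 15 \cdot 5 + 786 = \left(- \frac{485}{54}\right) 15 \cdot 5 + 786 = \left(- \frac{2425}{18}\right) 5 + 786 = - \frac{12125}{18} + 786 = \frac{2023}{18}$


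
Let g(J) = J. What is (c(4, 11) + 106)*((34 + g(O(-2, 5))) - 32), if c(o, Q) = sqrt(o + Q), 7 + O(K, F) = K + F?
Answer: -212 - 2*sqrt(15) ≈ -219.75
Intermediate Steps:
O(K, F) = -7 + F + K (O(K, F) = -7 + (K + F) = -7 + (F + K) = -7 + F + K)
c(o, Q) = sqrt(Q + o)
(c(4, 11) + 106)*((34 + g(O(-2, 5))) - 32) = (sqrt(11 + 4) + 106)*((34 + (-7 + 5 - 2)) - 32) = (sqrt(15) + 106)*((34 - 4) - 32) = (106 + sqrt(15))*(30 - 32) = (106 + sqrt(15))*(-2) = -212 - 2*sqrt(15)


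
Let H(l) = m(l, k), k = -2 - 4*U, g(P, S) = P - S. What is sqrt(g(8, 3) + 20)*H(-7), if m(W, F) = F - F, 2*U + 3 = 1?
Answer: 0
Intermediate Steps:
U = -1 (U = -3/2 + (1/2)*1 = -3/2 + 1/2 = -1)
k = 2 (k = -2 - 4*(-1) = -2 + 4 = 2)
m(W, F) = 0
H(l) = 0
sqrt(g(8, 3) + 20)*H(-7) = sqrt((8 - 1*3) + 20)*0 = sqrt((8 - 3) + 20)*0 = sqrt(5 + 20)*0 = sqrt(25)*0 = 5*0 = 0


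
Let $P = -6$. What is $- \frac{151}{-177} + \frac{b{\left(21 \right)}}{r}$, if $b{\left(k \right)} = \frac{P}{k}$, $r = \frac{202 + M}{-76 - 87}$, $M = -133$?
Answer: $\frac{14515}{9499} \approx 1.5281$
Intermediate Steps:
$r = - \frac{69}{163}$ ($r = \frac{202 - 133}{-76 - 87} = \frac{69}{-163} = 69 \left(- \frac{1}{163}\right) = - \frac{69}{163} \approx -0.42331$)
$b{\left(k \right)} = - \frac{6}{k}$
$- \frac{151}{-177} + \frac{b{\left(21 \right)}}{r} = - \frac{151}{-177} + \frac{\left(-6\right) \frac{1}{21}}{- \frac{69}{163}} = \left(-151\right) \left(- \frac{1}{177}\right) + \left(-6\right) \frac{1}{21} \left(- \frac{163}{69}\right) = \frac{151}{177} - - \frac{326}{483} = \frac{151}{177} + \frac{326}{483} = \frac{14515}{9499}$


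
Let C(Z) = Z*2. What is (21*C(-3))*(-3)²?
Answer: -1134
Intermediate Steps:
C(Z) = 2*Z
(21*C(-3))*(-3)² = (21*(2*(-3)))*(-3)² = (21*(-6))*9 = -126*9 = -1134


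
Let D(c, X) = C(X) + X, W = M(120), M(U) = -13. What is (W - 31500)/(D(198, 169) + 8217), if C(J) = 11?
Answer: -31513/8397 ≈ -3.7529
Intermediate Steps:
W = -13
D(c, X) = 11 + X
(W - 31500)/(D(198, 169) + 8217) = (-13 - 31500)/((11 + 169) + 8217) = -31513/(180 + 8217) = -31513/8397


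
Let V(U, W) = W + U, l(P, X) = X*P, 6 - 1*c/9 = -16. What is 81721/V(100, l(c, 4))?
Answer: 81721/892 ≈ 91.615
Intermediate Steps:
c = 198 (c = 54 - 9*(-16) = 54 + 144 = 198)
l(P, X) = P*X
V(U, W) = U + W
81721/V(100, l(c, 4)) = 81721/(100 + 198*4) = 81721/(100 + 792) = 81721/892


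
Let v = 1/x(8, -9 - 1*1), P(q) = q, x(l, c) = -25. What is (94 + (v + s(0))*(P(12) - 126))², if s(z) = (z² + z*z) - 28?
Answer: 6767365696/625 ≈ 1.0828e+7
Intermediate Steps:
s(z) = -28 + 2*z² (s(z) = (z² + z²) - 28 = 2*z² - 28 = -28 + 2*z²)
v = -1/25 (v = 1/(-25) = -1/25 ≈ -0.040000)
(94 + (v + s(0))*(P(12) - 126))² = (94 + (-1/25 + (-28 + 2*0²))*(12 - 126))² = (94 + (-1/25 + (-28 + 2*0))*(-114))² = (94 + (-1/25 + (-28 + 0))*(-114))² = (94 + (-1/25 - 28)*(-114))² = (94 - 701/25*(-114))² = (94 + 79914/25)² = (82264/25)² = 6767365696/625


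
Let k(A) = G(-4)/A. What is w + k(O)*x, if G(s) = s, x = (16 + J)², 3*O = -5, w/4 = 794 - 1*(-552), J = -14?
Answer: 26968/5 ≈ 5393.6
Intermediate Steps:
w = 5384 (w = 4*(794 - 1*(-552)) = 4*(794 + 552) = 4*1346 = 5384)
O = -5/3 (O = (⅓)*(-5) = -5/3 ≈ -1.6667)
x = 4 (x = (16 - 14)² = 2² = 4)
k(A) = -4/A
w + k(O)*x = 5384 - 4/(-5/3)*4 = 5384 - 4*(-⅗)*4 = 5384 + (12/5)*4 = 5384 + 48/5 = 26968/5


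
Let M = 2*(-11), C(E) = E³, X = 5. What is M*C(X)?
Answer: -2750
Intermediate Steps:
M = -22
M*C(X) = -22*5³ = -22*125 = -2750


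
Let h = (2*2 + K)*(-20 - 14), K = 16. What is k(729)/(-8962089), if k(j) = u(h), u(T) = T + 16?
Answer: 664/8962089 ≈ 7.4090e-5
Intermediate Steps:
h = -680 (h = (2*2 + 16)*(-20 - 14) = (4 + 16)*(-34) = 20*(-34) = -680)
u(T) = 16 + T
k(j) = -664 (k(j) = 16 - 680 = -664)
k(729)/(-8962089) = -664/(-8962089) = -664*(-1/8962089) = 664/8962089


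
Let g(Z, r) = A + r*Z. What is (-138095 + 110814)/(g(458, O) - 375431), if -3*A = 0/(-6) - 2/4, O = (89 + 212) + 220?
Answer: 163686/820877 ≈ 0.19940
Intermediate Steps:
O = 521 (O = 301 + 220 = 521)
A = 1/6 (A = -(0/(-6) - 2/4)/3 = -(0*(-1/6) - 2*1/4)/3 = -(0 - 1/2)/3 = -1/3*(-1/2) = 1/6 ≈ 0.16667)
g(Z, r) = 1/6 + Z*r (g(Z, r) = 1/6 + r*Z = 1/6 + Z*r)
(-138095 + 110814)/(g(458, O) - 375431) = (-138095 + 110814)/((1/6 + 458*521) - 375431) = -27281/((1/6 + 238618) - 375431) = -27281/(1431709/6 - 375431) = -27281/(-820877/6) = -27281*(-6/820877) = 163686/820877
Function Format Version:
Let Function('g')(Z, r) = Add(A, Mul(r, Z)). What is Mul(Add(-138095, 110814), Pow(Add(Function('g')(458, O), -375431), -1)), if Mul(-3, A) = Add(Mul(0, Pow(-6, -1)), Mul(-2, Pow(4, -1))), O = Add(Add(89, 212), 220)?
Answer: Rational(163686, 820877) ≈ 0.19940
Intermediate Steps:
O = 521 (O = Add(301, 220) = 521)
A = Rational(1, 6) (A = Mul(Rational(-1, 3), Add(Mul(0, Pow(-6, -1)), Mul(-2, Pow(4, -1)))) = Mul(Rational(-1, 3), Add(Mul(0, Rational(-1, 6)), Mul(-2, Rational(1, 4)))) = Mul(Rational(-1, 3), Add(0, Rational(-1, 2))) = Mul(Rational(-1, 3), Rational(-1, 2)) = Rational(1, 6) ≈ 0.16667)
Function('g')(Z, r) = Add(Rational(1, 6), Mul(Z, r)) (Function('g')(Z, r) = Add(Rational(1, 6), Mul(r, Z)) = Add(Rational(1, 6), Mul(Z, r)))
Mul(Add(-138095, 110814), Pow(Add(Function('g')(458, O), -375431), -1)) = Mul(Add(-138095, 110814), Pow(Add(Add(Rational(1, 6), Mul(458, 521)), -375431), -1)) = Mul(-27281, Pow(Add(Add(Rational(1, 6), 238618), -375431), -1)) = Mul(-27281, Pow(Add(Rational(1431709, 6), -375431), -1)) = Mul(-27281, Pow(Rational(-820877, 6), -1)) = Mul(-27281, Rational(-6, 820877)) = Rational(163686, 820877)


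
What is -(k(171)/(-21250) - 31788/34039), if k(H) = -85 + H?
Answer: 339211177/361664375 ≈ 0.93792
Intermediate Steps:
-(k(171)/(-21250) - 31788/34039) = -((-85 + 171)/(-21250) - 31788/34039) = -(86*(-1/21250) - 31788*1/34039) = -(-43/10625 - 31788/34039) = -1*(-339211177/361664375) = 339211177/361664375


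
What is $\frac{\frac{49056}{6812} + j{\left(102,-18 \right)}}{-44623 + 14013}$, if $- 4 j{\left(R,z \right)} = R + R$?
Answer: $\frac{74589}{52128830} \approx 0.0014309$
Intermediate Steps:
$j{\left(R,z \right)} = - \frac{R}{2}$ ($j{\left(R,z \right)} = - \frac{R + R}{4} = - \frac{2 R}{4} = - \frac{R}{2}$)
$\frac{\frac{49056}{6812} + j{\left(102,-18 \right)}}{-44623 + 14013} = \frac{\frac{49056}{6812} - 51}{-44623 + 14013} = \frac{49056 \cdot \frac{1}{6812} - 51}{-30610} = \left(\frac{12264}{1703} - 51\right) \left(- \frac{1}{30610}\right) = \left(- \frac{74589}{1703}\right) \left(- \frac{1}{30610}\right) = \frac{74589}{52128830}$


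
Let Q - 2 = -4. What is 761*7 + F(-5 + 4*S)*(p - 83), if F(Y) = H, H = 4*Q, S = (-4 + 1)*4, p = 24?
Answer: 5799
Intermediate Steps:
Q = -2 (Q = 2 - 4 = -2)
S = -12 (S = -3*4 = -12)
H = -8 (H = 4*(-2) = -8)
F(Y) = -8
761*7 + F(-5 + 4*S)*(p - 83) = 761*7 - 8*(24 - 83) = 5327 - 8*(-59) = 5327 + 472 = 5799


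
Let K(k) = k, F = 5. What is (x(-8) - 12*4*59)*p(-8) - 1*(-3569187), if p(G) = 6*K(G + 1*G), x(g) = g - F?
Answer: 3842307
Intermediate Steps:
x(g) = -5 + g (x(g) = g - 1*5 = g - 5 = -5 + g)
p(G) = 12*G (p(G) = 6*(G + 1*G) = 6*(G + G) = 6*(2*G) = 12*G)
(x(-8) - 12*4*59)*p(-8) - 1*(-3569187) = ((-5 - 8) - 12*4*59)*(12*(-8)) - 1*(-3569187) = (-13 - 48*59)*(-96) + 3569187 = (-13 - 2832)*(-96) + 3569187 = -2845*(-96) + 3569187 = 273120 + 3569187 = 3842307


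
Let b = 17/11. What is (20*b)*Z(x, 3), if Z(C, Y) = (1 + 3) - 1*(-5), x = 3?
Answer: 3060/11 ≈ 278.18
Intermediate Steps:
b = 17/11 (b = 17*(1/11) = 17/11 ≈ 1.5455)
Z(C, Y) = 9 (Z(C, Y) = 4 + 5 = 9)
(20*b)*Z(x, 3) = (20*(17/11))*9 = (340/11)*9 = 3060/11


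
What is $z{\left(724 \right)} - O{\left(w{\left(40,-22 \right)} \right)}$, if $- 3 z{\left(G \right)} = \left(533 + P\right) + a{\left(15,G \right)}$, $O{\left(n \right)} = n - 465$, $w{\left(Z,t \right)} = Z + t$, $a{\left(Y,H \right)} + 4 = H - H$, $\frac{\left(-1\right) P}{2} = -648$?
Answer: $- \frac{484}{3} \approx -161.33$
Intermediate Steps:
$P = 1296$ ($P = \left(-2\right) \left(-648\right) = 1296$)
$a{\left(Y,H \right)} = -4$ ($a{\left(Y,H \right)} = -4 + \left(H - H\right) = -4 + 0 = -4$)
$O{\left(n \right)} = -465 + n$ ($O{\left(n \right)} = n - 465 = -465 + n$)
$z{\left(G \right)} = - \frac{1825}{3}$ ($z{\left(G \right)} = - \frac{\left(533 + 1296\right) - 4}{3} = - \frac{1829 - 4}{3} = \left(- \frac{1}{3}\right) 1825 = - \frac{1825}{3}$)
$z{\left(724 \right)} - O{\left(w{\left(40,-22 \right)} \right)} = - \frac{1825}{3} - \left(-465 + \left(40 - 22\right)\right) = - \frac{1825}{3} - \left(-465 + 18\right) = - \frac{1825}{3} - -447 = - \frac{1825}{3} + 447 = - \frac{484}{3}$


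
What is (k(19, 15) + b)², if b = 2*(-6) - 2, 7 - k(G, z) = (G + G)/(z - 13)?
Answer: 676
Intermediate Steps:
k(G, z) = 7 - 2*G/(-13 + z) (k(G, z) = 7 - (G + G)/(z - 13) = 7 - 2*G/(-13 + z))
b = -14 (b = -12 - 2 = -14)
(k(19, 15) + b)² = ((-91 - 2*19 + 7*15)/(-13 + 15) - 14)² = ((-91 - 38 + 105)/2 - 14)² = ((½)*(-24) - 14)² = (-12 - 14)² = (-26)² = 676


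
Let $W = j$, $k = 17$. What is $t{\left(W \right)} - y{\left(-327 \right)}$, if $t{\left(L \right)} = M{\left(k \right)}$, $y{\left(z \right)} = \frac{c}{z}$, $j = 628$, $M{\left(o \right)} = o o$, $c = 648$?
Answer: $\frac{31717}{109} \approx 290.98$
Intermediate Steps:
$M{\left(o \right)} = o^{2}$
$y{\left(z \right)} = \frac{648}{z}$
$W = 628$
$t{\left(L \right)} = 289$ ($t{\left(L \right)} = 17^{2} = 289$)
$t{\left(W \right)} - y{\left(-327 \right)} = 289 - \frac{648}{-327} = 289 - 648 \left(- \frac{1}{327}\right) = 289 - - \frac{216}{109} = 289 + \frac{216}{109} = \frac{31717}{109}$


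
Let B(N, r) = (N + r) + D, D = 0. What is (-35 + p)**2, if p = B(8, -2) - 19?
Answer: 2304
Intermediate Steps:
B(N, r) = N + r (B(N, r) = (N + r) + 0 = N + r)
p = -13 (p = (8 - 2) - 19 = 6 - 19 = -13)
(-35 + p)**2 = (-35 - 13)**2 = (-48)**2 = 2304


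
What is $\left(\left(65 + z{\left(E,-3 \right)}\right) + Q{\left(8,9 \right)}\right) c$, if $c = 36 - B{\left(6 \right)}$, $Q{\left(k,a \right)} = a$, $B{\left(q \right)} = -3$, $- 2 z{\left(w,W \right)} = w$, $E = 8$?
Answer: $2730$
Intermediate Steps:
$z{\left(w,W \right)} = - \frac{w}{2}$
$c = 39$ ($c = 36 - -3 = 36 + 3 = 39$)
$\left(\left(65 + z{\left(E,-3 \right)}\right) + Q{\left(8,9 \right)}\right) c = \left(\left(65 - 4\right) + 9\right) 39 = \left(61 + 9\right) 39 = 70 \cdot 39 = 2730$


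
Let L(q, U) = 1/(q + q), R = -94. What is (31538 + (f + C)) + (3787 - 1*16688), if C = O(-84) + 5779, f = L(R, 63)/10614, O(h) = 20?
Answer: 48760376351/1995432 ≈ 24436.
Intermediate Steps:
L(q, U) = 1/(2*q)
f = -1/1995432 (f = ((1/2)/(-94))/10614 = ((1/2)*(-1/94))*(1/10614) = -1/188*1/10614 = -1/1995432 ≈ -5.0114e-7)
C = 5799 (C = 20 + 5779 = 5799)
(31538 + (f + C)) + (3787 - 1*16688) = (31538 + (-1/1995432 + 5799)) + (3787 - 1*16688) = (31538 + 11571510167/1995432) + (3787 - 16688) = 74503444583/1995432 - 12901 = 48760376351/1995432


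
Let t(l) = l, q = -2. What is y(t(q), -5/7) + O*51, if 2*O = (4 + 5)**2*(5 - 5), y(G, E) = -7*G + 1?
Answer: 15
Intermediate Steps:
y(G, E) = 1 - 7*G
O = 0 (O = ((4 + 5)**2*(5 - 5))/2 = (9**2*0)/2 = (81*0)/2 = (1/2)*0 = 0)
y(t(q), -5/7) + O*51 = (1 - 7*(-2)) + 0*51 = (1 + 14) + 0 = 15 + 0 = 15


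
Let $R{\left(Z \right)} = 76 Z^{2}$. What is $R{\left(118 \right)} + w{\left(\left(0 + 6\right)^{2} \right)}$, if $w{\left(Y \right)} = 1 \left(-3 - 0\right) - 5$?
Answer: $1058216$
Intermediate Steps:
$w{\left(Y \right)} = -8$ ($w{\left(Y \right)} = 1 \left(-3 + 0\right) - 5 = 1 \left(-3\right) - 5 = -3 - 5 = -8$)
$R{\left(118 \right)} + w{\left(\left(0 + 6\right)^{2} \right)} = 76 \cdot 118^{2} - 8 = 76 \cdot 13924 - 8 = 1058224 - 8 = 1058216$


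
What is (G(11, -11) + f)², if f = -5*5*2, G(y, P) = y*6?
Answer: 256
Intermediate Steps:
G(y, P) = 6*y
f = -50 (f = -25*2 = -50)
(G(11, -11) + f)² = (6*11 - 50)² = (66 - 50)² = 16² = 256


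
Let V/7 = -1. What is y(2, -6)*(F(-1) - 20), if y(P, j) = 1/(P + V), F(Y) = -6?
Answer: 26/5 ≈ 5.2000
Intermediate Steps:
V = -7 (V = 7*(-1) = -7)
y(P, j) = 1/(-7 + P) (y(P, j) = 1/(P - 7) = 1/(-7 + P))
y(2, -6)*(F(-1) - 20) = (-6 - 20)/(-7 + 2) = -26/(-5) = -⅕*(-26) = 26/5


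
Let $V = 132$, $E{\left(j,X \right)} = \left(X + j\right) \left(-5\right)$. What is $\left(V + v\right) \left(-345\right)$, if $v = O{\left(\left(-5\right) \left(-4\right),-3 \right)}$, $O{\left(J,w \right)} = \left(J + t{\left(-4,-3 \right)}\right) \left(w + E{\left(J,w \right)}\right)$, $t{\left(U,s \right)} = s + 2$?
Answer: $531300$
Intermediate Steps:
$E{\left(j,X \right)} = - 5 X - 5 j$
$t{\left(U,s \right)} = 2 + s$
$O{\left(J,w \right)} = \left(-1 + J\right) \left(- 5 J - 4 w\right)$ ($O{\left(J,w \right)} = \left(J + \left(2 - 3\right)\right) \left(w - \left(5 J + 5 w\right)\right) = \left(J - 1\right) \left(w - \left(5 J + 5 w\right)\right) = \left(-1 + J\right) \left(- 5 J - 4 w\right)$)
$v = -1672$ ($v = 4 \left(-3\right) + 5 \left(\left(-5\right) \left(-4\right)\right) + \left(-5\right) \left(-4\right) \left(-3\right) - 5 \left(\left(-5\right) \left(-4\right)\right) \left(\left(-5\right) \left(-4\right) - 3\right) = -12 + 5 \cdot 20 + 20 \left(-3\right) - 100 \left(20 - 3\right) = -12 + 100 - 60 - 100 \cdot 17 = -12 + 100 - 60 - 1700 = -1672$)
$\left(V + v\right) \left(-345\right) = \left(132 - 1672\right) \left(-345\right) = \left(-1540\right) \left(-345\right) = 531300$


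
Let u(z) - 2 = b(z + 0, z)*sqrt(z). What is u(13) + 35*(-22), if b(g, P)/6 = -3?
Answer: -768 - 18*sqrt(13) ≈ -832.90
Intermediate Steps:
b(g, P) = -18 (b(g, P) = 6*(-3) = -18)
u(z) = 2 - 18*sqrt(z)
u(13) + 35*(-22) = (2 - 18*sqrt(13)) + 35*(-22) = (2 - 18*sqrt(13)) - 770 = -768 - 18*sqrt(13)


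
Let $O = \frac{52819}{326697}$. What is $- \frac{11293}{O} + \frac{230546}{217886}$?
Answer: $- \frac{401927041298816}{5754260317} \approx -69849.0$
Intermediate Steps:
$O = \frac{52819}{326697}$ ($O = 52819 \cdot \frac{1}{326697} = \frac{52819}{326697} \approx 0.16168$)
$- \frac{11293}{O} + \frac{230546}{217886} = - \frac{11293}{\frac{52819}{326697}} + \frac{230546}{217886} = \left(-11293\right) \frac{326697}{52819} + 230546 \cdot \frac{1}{217886} = - \frac{3689389221}{52819} + \frac{115273}{108943} = - \frac{401927041298816}{5754260317}$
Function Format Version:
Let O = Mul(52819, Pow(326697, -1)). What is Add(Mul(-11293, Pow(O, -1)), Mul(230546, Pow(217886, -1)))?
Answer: Rational(-401927041298816, 5754260317) ≈ -69849.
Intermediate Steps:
O = Rational(52819, 326697) (O = Mul(52819, Rational(1, 326697)) = Rational(52819, 326697) ≈ 0.16168)
Add(Mul(-11293, Pow(O, -1)), Mul(230546, Pow(217886, -1))) = Add(Mul(-11293, Pow(Rational(52819, 326697), -1)), Mul(230546, Pow(217886, -1))) = Add(Mul(-11293, Rational(326697, 52819)), Mul(230546, Rational(1, 217886))) = Add(Rational(-3689389221, 52819), Rational(115273, 108943)) = Rational(-401927041298816, 5754260317)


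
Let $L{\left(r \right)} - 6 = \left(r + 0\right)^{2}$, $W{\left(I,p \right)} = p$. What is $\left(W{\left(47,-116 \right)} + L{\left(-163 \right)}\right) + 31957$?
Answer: $58416$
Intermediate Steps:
$L{\left(r \right)} = 6 + r^{2}$ ($L{\left(r \right)} = 6 + \left(r + 0\right)^{2} = 6 + r^{2}$)
$\left(W{\left(47,-116 \right)} + L{\left(-163 \right)}\right) + 31957 = \left(-116 + \left(6 + \left(-163\right)^{2}\right)\right) + 31957 = \left(-116 + \left(6 + 26569\right)\right) + 31957 = \left(-116 + 26575\right) + 31957 = 26459 + 31957 = 58416$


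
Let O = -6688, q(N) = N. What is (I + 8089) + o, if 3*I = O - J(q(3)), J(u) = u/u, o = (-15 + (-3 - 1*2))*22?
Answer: 16258/3 ≈ 5419.3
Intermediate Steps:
o = -440 (o = (-15 + (-3 - 2))*22 = (-15 - 5)*22 = -20*22 = -440)
J(u) = 1
I = -6689/3 (I = (-6688 - 1*1)/3 = (-6688 - 1)/3 = (⅓)*(-6689) = -6689/3 ≈ -2229.7)
(I + 8089) + o = (-6689/3 + 8089) - 440 = 17578/3 - 440 = 16258/3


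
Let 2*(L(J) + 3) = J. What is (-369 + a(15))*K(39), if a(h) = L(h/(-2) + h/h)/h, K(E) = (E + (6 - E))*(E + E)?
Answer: -172887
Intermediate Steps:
L(J) = -3 + J/2
K(E) = 12*E (K(E) = 6*(2*E) = 12*E)
a(h) = (-5/2 - h/4)/h (a(h) = (-3 + (h/(-2) + h/h)/2)/h = (-3 + (h*(-½) + 1)/2)/h = (-3 + (-h/2 + 1)/2)/h = (-3 + (1 - h/2)/2)/h = (-3 + (½ - h/4))/h = (-5/2 - h/4)/h)
(-369 + a(15))*K(39) = (-369 + (¼)*(-10 - 1*15)/15)*(12*39) = (-369 + (¼)*(1/15)*(-10 - 15))*468 = (-369 + (¼)*(1/15)*(-25))*468 = (-369 - 5/12)*468 = -4433/12*468 = -172887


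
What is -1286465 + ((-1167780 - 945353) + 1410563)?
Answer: -1989035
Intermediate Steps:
-1286465 + ((-1167780 - 945353) + 1410563) = -1286465 + (-2113133 + 1410563) = -1286465 - 702570 = -1989035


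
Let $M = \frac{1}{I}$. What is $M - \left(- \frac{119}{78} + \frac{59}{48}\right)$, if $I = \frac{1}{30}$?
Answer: $\frac{18905}{624} \approx 30.296$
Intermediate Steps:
$I = \frac{1}{30} \approx 0.033333$
$M = 30$ ($M = \frac{1}{\frac{1}{30}} = 30$)
$M - \left(- \frac{119}{78} + \frac{59}{48}\right) = 30 - \left(- \frac{119}{78} + \frac{59}{48}\right) = 30 - \left(- \frac{119}{78} + \frac{177}{6 \cdot 24}\right) = 30 + \left(\frac{119}{78} - \frac{177}{144}\right) = 30 + \left(\frac{119}{78} - \frac{59}{48}\right) = 30 + \frac{185}{624} = \frac{18905}{624}$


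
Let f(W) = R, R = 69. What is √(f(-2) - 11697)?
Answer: 6*I*√323 ≈ 107.83*I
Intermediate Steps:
f(W) = 69
√(f(-2) - 11697) = √(69 - 11697) = √(-11628) = 6*I*√323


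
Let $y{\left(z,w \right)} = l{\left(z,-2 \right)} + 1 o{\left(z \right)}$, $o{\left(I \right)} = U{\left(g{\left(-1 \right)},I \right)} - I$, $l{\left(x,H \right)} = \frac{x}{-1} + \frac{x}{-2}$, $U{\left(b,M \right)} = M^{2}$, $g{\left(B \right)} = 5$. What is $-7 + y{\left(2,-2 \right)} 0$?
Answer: $-7$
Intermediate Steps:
$l{\left(x,H \right)} = - \frac{3 x}{2}$ ($l{\left(x,H \right)} = x \left(-1\right) + x \left(- \frac{1}{2}\right) = - x - \frac{x}{2} = - \frac{3 x}{2}$)
$o{\left(I \right)} = I^{2} - I$
$y{\left(z,w \right)} = - \frac{3 z}{2} + z \left(-1 + z\right)$ ($y{\left(z,w \right)} = - \frac{3 z}{2} + 1 z \left(-1 + z\right) = - \frac{3 z}{2} + z \left(-1 + z\right)$)
$-7 + y{\left(2,-2 \right)} 0 = -7 + \frac{1}{2} \cdot 2 \left(-5 + 2 \cdot 2\right) 0 = -7 + \frac{1}{2} \cdot 2 \left(-5 + 4\right) 0 = -7 + \frac{1}{2} \cdot 2 \left(-1\right) 0 = -7 - 0 = -7 + 0 = -7$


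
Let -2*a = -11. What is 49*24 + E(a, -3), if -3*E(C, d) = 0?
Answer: 1176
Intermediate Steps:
a = 11/2 (a = -½*(-11) = 11/2 ≈ 5.5000)
E(C, d) = 0 (E(C, d) = -⅓*0 = 0)
49*24 + E(a, -3) = 49*24 + 0 = 1176 + 0 = 1176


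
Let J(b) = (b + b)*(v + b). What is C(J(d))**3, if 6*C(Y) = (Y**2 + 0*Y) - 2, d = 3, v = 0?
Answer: 4173281/27 ≈ 1.5457e+5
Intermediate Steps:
J(b) = 2*b**2 (J(b) = (b + b)*(0 + b) = (2*b)*b = 2*b**2)
C(Y) = -1/3 + Y**2/6 (C(Y) = ((Y**2 + 0*Y) - 2)/6 = ((Y**2 + 0) - 2)/6 = (Y**2 - 2)/6 = (-2 + Y**2)/6 = -1/3 + Y**2/6)
C(J(d))**3 = (-1/3 + (2*3**2)**2/6)**3 = (-1/3 + (2*9)**2/6)**3 = (-1/3 + (1/6)*18**2)**3 = (-1/3 + (1/6)*324)**3 = (-1/3 + 54)**3 = (161/3)**3 = 4173281/27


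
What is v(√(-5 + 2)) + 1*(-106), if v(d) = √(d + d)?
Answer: -106 + 3^(¼)*(1 + I) ≈ -104.68 + 1.3161*I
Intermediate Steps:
v(d) = √2*√d (v(d) = √(2*d) = √2*√d)
v(√(-5 + 2)) + 1*(-106) = √2*√(√(-5 + 2)) + 1*(-106) = √2*√(√(-3)) - 106 = √2*√(I*√3) - 106 = √2*(3^(¼)*√I) - 106 = √2*3^(¼)*√I - 106 = -106 + √2*3^(¼)*√I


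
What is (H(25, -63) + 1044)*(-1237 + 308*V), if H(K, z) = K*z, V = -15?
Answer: 3110067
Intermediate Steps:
(H(25, -63) + 1044)*(-1237 + 308*V) = (25*(-63) + 1044)*(-1237 + 308*(-15)) = (-1575 + 1044)*(-1237 - 4620) = -531*(-5857) = 3110067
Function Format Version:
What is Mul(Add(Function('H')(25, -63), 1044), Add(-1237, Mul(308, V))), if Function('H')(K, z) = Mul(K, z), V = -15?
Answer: 3110067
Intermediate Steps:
Mul(Add(Function('H')(25, -63), 1044), Add(-1237, Mul(308, V))) = Mul(Add(Mul(25, -63), 1044), Add(-1237, Mul(308, -15))) = Mul(Add(-1575, 1044), Add(-1237, -4620)) = Mul(-531, -5857) = 3110067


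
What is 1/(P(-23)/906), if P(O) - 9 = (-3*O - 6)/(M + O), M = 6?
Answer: 2567/15 ≈ 171.13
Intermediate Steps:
P(O) = 9 + (-6 - 3*O)/(6 + O) (P(O) = 9 + (-3*O - 6)/(6 + O) = 9 + (-6 - 3*O)/(6 + O))
1/(P(-23)/906) = 1/((6*(8 - 23)/(6 - 23))/906) = 1/((6*(-15)/(-17))*(1/906)) = 1/((6*(-1/17)*(-15))*(1/906)) = 1/((90/17)*(1/906)) = 1/(15/2567) = 2567/15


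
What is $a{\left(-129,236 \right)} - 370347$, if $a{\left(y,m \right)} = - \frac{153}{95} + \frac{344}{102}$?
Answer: $- \frac{1794322678}{4845} \approx -3.7035 \cdot 10^{5}$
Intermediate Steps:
$a{\left(y,m \right)} = \frac{8537}{4845}$ ($a{\left(y,m \right)} = \left(-153\right) \frac{1}{95} + 344 \cdot \frac{1}{102} = - \frac{153}{95} + \frac{172}{51} = \frac{8537}{4845}$)
$a{\left(-129,236 \right)} - 370347 = \frac{8537}{4845} - 370347 = - \frac{1794322678}{4845}$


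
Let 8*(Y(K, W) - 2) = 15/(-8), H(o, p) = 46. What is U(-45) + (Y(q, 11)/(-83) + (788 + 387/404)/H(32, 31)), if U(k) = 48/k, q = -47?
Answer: 2973266539/185096640 ≈ 16.063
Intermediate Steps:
Y(K, W) = 113/64 (Y(K, W) = 2 + (15/(-8))/8 = 2 + (15*(-⅛))/8 = 2 + (⅛)*(-15/8) = 2 - 15/64 = 113/64)
U(-45) + (Y(q, 11)/(-83) + (788 + 387/404)/H(32, 31)) = 48/(-45) + ((113/64)/(-83) + (788 + 387/404)/46) = 48*(-1/45) + ((113/64)*(-1/83) + (788 + 387*(1/404))*(1/46)) = -16/15 + (-113/5312 + (788 + 387/404)*(1/46)) = -16/15 + (-113/5312 + (318739/404)*(1/46)) = -16/15 + (-113/5312 + 318739/18584) = -16/15 + 211380197/12339776 = 2973266539/185096640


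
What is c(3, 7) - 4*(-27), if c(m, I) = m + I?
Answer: 118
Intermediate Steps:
c(m, I) = I + m
c(3, 7) - 4*(-27) = (7 + 3) - 4*(-27) = 10 + 108 = 118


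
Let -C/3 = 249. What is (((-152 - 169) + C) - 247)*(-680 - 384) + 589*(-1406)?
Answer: 571026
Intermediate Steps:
C = -747 (C = -3*249 = -747)
(((-152 - 169) + C) - 247)*(-680 - 384) + 589*(-1406) = (((-152 - 169) - 747) - 247)*(-680 - 384) + 589*(-1406) = ((-321 - 747) - 247)*(-1064) - 828134 = (-1068 - 247)*(-1064) - 828134 = -1315*(-1064) - 828134 = 1399160 - 828134 = 571026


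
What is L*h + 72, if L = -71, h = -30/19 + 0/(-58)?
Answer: 3498/19 ≈ 184.11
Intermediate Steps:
h = -30/19 (h = -30*1/19 + 0*(-1/58) = -30/19 + 0 = -30/19 ≈ -1.5789)
L*h + 72 = -71*(-30/19) + 72 = 2130/19 + 72 = 3498/19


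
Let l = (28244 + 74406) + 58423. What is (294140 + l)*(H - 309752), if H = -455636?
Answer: -348414567644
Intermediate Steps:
l = 161073 (l = 102650 + 58423 = 161073)
(294140 + l)*(H - 309752) = (294140 + 161073)*(-455636 - 309752) = 455213*(-765388) = -348414567644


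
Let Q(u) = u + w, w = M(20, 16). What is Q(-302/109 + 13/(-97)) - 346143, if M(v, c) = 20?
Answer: -3659589190/10573 ≈ -3.4613e+5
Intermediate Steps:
w = 20
Q(u) = 20 + u (Q(u) = u + 20 = 20 + u)
Q(-302/109 + 13/(-97)) - 346143 = (20 + (-302/109 + 13/(-97))) - 346143 = (20 + (-302*1/109 + 13*(-1/97))) - 346143 = (20 + (-302/109 - 13/97)) - 346143 = (20 - 30711/10573) - 346143 = 180749/10573 - 346143 = -3659589190/10573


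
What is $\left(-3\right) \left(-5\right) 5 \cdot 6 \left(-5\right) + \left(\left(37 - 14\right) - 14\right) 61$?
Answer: $-1701$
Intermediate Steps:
$\left(-3\right) \left(-5\right) 5 \cdot 6 \left(-5\right) + \left(\left(37 - 14\right) - 14\right) 61 = 15 \cdot 30 \left(-5\right) + \left(23 - 14\right) 61 = 15 \left(-150\right) + 9 \cdot 61 = -2250 + 549 = -1701$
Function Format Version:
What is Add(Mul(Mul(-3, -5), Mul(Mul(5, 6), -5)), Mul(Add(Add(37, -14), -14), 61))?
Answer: -1701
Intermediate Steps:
Add(Mul(Mul(-3, -5), Mul(Mul(5, 6), -5)), Mul(Add(Add(37, -14), -14), 61)) = Add(Mul(15, Mul(30, -5)), Mul(Add(23, -14), 61)) = Add(Mul(15, -150), Mul(9, 61)) = Add(-2250, 549) = -1701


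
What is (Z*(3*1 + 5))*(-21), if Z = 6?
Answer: -1008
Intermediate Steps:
(Z*(3*1 + 5))*(-21) = (6*(3*1 + 5))*(-21) = (6*(3 + 5))*(-21) = (6*8)*(-21) = 48*(-21) = -1008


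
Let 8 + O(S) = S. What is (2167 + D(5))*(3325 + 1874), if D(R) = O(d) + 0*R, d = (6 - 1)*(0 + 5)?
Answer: 11354616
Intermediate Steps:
d = 25 (d = 5*5 = 25)
O(S) = -8 + S
D(R) = 17 (D(R) = (-8 + 25) + 0*R = 17 + 0 = 17)
(2167 + D(5))*(3325 + 1874) = (2167 + 17)*(3325 + 1874) = 2184*5199 = 11354616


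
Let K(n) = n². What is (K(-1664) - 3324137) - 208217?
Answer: -763458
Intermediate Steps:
(K(-1664) - 3324137) - 208217 = ((-1664)² - 3324137) - 208217 = (2768896 - 3324137) - 208217 = -555241 - 208217 = -763458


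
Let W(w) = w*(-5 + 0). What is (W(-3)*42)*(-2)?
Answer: -1260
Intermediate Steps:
W(w) = -5*w (W(w) = w*(-5) = -5*w)
(W(-3)*42)*(-2) = (-5*(-3)*42)*(-2) = (15*42)*(-2) = 630*(-2) = -1260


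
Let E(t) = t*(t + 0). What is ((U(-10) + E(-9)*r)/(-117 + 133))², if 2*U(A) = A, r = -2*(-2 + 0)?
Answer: 101761/256 ≈ 397.50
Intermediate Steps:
r = 4 (r = -2*(-2) = 4)
U(A) = A/2
E(t) = t² (E(t) = t*t = t²)
((U(-10) + E(-9)*r)/(-117 + 133))² = (((½)*(-10) + (-9)²*4)/(-117 + 133))² = ((-5 + 81*4)/16)² = ((-5 + 324)*(1/16))² = (319*(1/16))² = (319/16)² = 101761/256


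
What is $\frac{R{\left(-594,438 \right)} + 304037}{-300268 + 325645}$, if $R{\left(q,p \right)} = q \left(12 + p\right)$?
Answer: $\frac{36737}{25377} \approx 1.4476$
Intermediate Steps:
$\frac{R{\left(-594,438 \right)} + 304037}{-300268 + 325645} = \frac{- 594 \left(12 + 438\right) + 304037}{-300268 + 325645} = \frac{\left(-594\right) 450 + 304037}{25377} = \left(-267300 + 304037\right) \frac{1}{25377} = 36737 \cdot \frac{1}{25377} = \frac{36737}{25377}$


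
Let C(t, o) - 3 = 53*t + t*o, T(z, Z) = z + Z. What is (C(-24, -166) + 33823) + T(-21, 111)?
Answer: 36628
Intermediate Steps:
T(z, Z) = Z + z
C(t, o) = 3 + 53*t + o*t (C(t, o) = 3 + (53*t + t*o) = 3 + (53*t + o*t) = 3 + 53*t + o*t)
(C(-24, -166) + 33823) + T(-21, 111) = ((3 + 53*(-24) - 166*(-24)) + 33823) + (111 - 21) = ((3 - 1272 + 3984) + 33823) + 90 = (2715 + 33823) + 90 = 36538 + 90 = 36628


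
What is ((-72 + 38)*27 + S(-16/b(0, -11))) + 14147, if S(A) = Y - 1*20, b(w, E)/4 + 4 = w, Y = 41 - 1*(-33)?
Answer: 13283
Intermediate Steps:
Y = 74 (Y = 41 + 33 = 74)
b(w, E) = -16 + 4*w
S(A) = 54 (S(A) = 74 - 1*20 = 74 - 20 = 54)
((-72 + 38)*27 + S(-16/b(0, -11))) + 14147 = ((-72 + 38)*27 + 54) + 14147 = (-34*27 + 54) + 14147 = (-918 + 54) + 14147 = -864 + 14147 = 13283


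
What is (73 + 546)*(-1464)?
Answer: -906216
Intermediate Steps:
(73 + 546)*(-1464) = 619*(-1464) = -906216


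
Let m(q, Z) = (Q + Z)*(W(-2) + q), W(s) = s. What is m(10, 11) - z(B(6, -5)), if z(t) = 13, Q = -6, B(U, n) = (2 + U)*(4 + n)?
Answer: 27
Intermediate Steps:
m(q, Z) = (-6 + Z)*(-2 + q)
m(10, 11) - z(B(6, -5)) = (12 - 6*10 - 2*11 + 11*10) - 1*13 = (12 - 60 - 22 + 110) - 13 = 40 - 13 = 27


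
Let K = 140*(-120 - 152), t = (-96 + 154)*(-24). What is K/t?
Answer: 2380/87 ≈ 27.356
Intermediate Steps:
t = -1392 (t = 58*(-24) = -1392)
K = -38080 (K = 140*(-272) = -38080)
K/t = -38080/(-1392) = -38080*(-1/1392) = 2380/87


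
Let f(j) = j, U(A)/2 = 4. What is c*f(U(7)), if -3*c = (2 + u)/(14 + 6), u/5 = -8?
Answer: 76/15 ≈ 5.0667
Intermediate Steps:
u = -40 (u = 5*(-8) = -40)
U(A) = 8 (U(A) = 2*4 = 8)
c = 19/30 (c = -(2 - 40)/(3*(14 + 6)) = -(-38)/(3*20) = -1/3*(-19/10) = 19/30 ≈ 0.63333)
c*f(U(7)) = (19/30)*8 = 76/15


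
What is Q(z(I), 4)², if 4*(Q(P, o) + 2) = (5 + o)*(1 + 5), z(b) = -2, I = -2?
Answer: 529/4 ≈ 132.25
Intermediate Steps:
Q(P, o) = 11/2 + 3*o/2 (Q(P, o) = -2 + ((5 + o)*(1 + 5))/4 = -2 + ((5 + o)*6)/4 = -2 + (30 + 6*o)/4 = -2 + (15/2 + 3*o/2) = 11/2 + 3*o/2)
Q(z(I), 4)² = (11/2 + (3/2)*4)² = (11/2 + 6)² = (23/2)² = 529/4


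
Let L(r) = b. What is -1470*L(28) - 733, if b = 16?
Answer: -24253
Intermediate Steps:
L(r) = 16
-1470*L(28) - 733 = -1470*16 - 733 = -23520 - 733 = -24253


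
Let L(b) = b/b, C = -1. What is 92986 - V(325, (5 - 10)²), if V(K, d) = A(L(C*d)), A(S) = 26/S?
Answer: 92960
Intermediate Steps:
L(b) = 1
V(K, d) = 26 (V(K, d) = 26/1 = 26*1 = 26)
92986 - V(325, (5 - 10)²) = 92986 - 1*26 = 92986 - 26 = 92960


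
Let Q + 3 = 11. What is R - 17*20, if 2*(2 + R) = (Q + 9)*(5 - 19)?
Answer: -461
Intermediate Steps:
Q = 8 (Q = -3 + 11 = 8)
R = -121 (R = -2 + ((8 + 9)*(5 - 19))/2 = -2 + (17*(-14))/2 = -2 + (½)*(-238) = -2 - 119 = -121)
R - 17*20 = -121 - 17*20 = -121 - 340 = -461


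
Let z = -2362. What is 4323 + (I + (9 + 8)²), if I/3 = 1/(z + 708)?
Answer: 7628245/1654 ≈ 4612.0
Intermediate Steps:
I = -3/1654 (I = 3/(-2362 + 708) = 3/(-1654) = 3*(-1/1654) = -3/1654 ≈ -0.0018138)
4323 + (I + (9 + 8)²) = 4323 + (-3/1654 + (9 + 8)²) = 4323 + (-3/1654 + 17²) = 4323 + (-3/1654 + 289) = 4323 + 478003/1654 = 7628245/1654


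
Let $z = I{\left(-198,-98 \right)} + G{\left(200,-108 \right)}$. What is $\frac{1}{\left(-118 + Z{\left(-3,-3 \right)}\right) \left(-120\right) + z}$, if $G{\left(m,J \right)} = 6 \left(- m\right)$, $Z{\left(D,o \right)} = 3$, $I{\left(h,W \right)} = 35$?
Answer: $\frac{1}{12635} \approx 7.9145 \cdot 10^{-5}$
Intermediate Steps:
$G{\left(m,J \right)} = - 6 m$
$z = -1165$ ($z = 35 - 1200 = -1165$)
$\frac{1}{\left(-118 + Z{\left(-3,-3 \right)}\right) \left(-120\right) + z} = \frac{1}{\left(-118 + 3\right) \left(-120\right) - 1165} = \frac{1}{\left(-115\right) \left(-120\right) - 1165} = \frac{1}{13800 - 1165} = \frac{1}{12635}$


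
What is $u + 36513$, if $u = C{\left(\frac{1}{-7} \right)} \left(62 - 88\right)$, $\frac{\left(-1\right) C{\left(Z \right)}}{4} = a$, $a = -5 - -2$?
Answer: $36201$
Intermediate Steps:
$a = -3$ ($a = -5 + 2 = -3$)
$C{\left(Z \right)} = 12$ ($C{\left(Z \right)} = \left(-4\right) \left(-3\right) = 12$)
$u = -312$ ($u = 12 \left(62 - 88\right) = 12 \left(-26\right) = -312$)
$u + 36513 = -312 + 36513 = 36201$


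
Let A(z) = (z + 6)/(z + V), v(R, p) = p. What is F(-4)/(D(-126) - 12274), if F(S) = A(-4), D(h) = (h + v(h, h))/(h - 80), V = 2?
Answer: 103/1264096 ≈ 8.1481e-5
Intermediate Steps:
D(h) = 2*h/(-80 + h) (D(h) = (h + h)/(h - 80) = (2*h)/(-80 + h) = 2*h/(-80 + h))
A(z) = (6 + z)/(2 + z) (A(z) = (z + 6)/(z + 2) = (6 + z)/(2 + z))
F(S) = -1 (F(S) = (6 - 4)/(2 - 4) = 2/(-2) = -½*2 = -1)
F(-4)/(D(-126) - 12274) = -1/(2*(-126)/(-80 - 126) - 12274) = -1/(2*(-126)/(-206) - 12274) = -1/(2*(-126)*(-1/206) - 12274) = -1/(126/103 - 12274) = -1/(-1264096/103) = -103/1264096*(-1) = 103/1264096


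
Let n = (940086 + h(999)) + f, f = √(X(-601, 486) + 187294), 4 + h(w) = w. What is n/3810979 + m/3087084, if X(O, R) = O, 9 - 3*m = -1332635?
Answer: 3448566647972/8823609221427 + √186693/3810979 ≈ 0.39095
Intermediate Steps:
m = 1332644/3 (m = 3 - ⅓*(-1332635) = 3 + 1332635/3 = 1332644/3 ≈ 4.4421e+5)
h(w) = -4 + w
f = √186693 (f = √(-601 + 187294) = √186693 ≈ 432.08)
n = 941081 + √186693 (n = (940086 + (-4 + 999)) + √186693 = (940086 + 995) + √186693 = 941081 + √186693 ≈ 9.4151e+5)
n/3810979 + m/3087084 = (941081 + √186693)/3810979 + (1332644/3)/3087084 = (941081 + √186693)*(1/3810979) + (1332644/3)*(1/3087084) = (941081/3810979 + √186693/3810979) + 333161/2315313 = 3448566647972/8823609221427 + √186693/3810979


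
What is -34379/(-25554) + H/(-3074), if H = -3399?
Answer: 48134773/19638249 ≈ 2.4511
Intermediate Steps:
-34379/(-25554) + H/(-3074) = -34379/(-25554) - 3399/(-3074) = -34379*(-1/25554) - 3399*(-1/3074) = 34379/25554 + 3399/3074 = 48134773/19638249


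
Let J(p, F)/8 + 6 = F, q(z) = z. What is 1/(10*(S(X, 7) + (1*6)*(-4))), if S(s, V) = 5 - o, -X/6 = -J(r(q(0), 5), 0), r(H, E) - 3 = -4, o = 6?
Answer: -1/250 ≈ -0.0040000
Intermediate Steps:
r(H, E) = -1 (r(H, E) = 3 - 4 = -1)
J(p, F) = -48 + 8*F
X = -288 (X = -(-6)*(-48 + 8*0) = -(-6)*(-48 + 0) = -(-6)*(-48) = -6*48 = -288)
S(s, V) = -1 (S(s, V) = 5 - 1*6 = 5 - 6 = -1)
1/(10*(S(X, 7) + (1*6)*(-4))) = 1/(10*(-1 + (1*6)*(-4))) = 1/(10*(-1 + 6*(-4))) = 1/(10*(-1 - 24)) = 1/(10*(-25)) = 1/(-250) = -1/250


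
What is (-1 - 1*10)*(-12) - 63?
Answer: 69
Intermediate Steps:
(-1 - 1*10)*(-12) - 63 = (-1 - 10)*(-12) - 63 = -11*(-12) - 63 = 132 - 63 = 69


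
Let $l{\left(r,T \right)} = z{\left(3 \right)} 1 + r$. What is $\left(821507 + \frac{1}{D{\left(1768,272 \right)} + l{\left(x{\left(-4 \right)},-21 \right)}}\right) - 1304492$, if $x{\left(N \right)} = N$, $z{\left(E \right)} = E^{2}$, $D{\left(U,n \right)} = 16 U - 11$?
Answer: $- \frac{13659781769}{28282} \approx -4.8299 \cdot 10^{5}$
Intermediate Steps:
$D{\left(U,n \right)} = -11 + 16 U$
$l{\left(r,T \right)} = 9 + r$ ($l{\left(r,T \right)} = 3^{2} \cdot 1 + r = 9 \cdot 1 + r = 9 + r$)
$\left(821507 + \frac{1}{D{\left(1768,272 \right)} + l{\left(x{\left(-4 \right)},-21 \right)}}\right) - 1304492 = \left(821507 + \frac{1}{\left(-11 + 16 \cdot 1768\right) + \left(9 - 4\right)}\right) - 1304492 = \left(821507 + \frac{1}{\left(-11 + 28288\right) + 5}\right) - 1304492 = \left(821507 + \frac{1}{28277 + 5}\right) - 1304492 = \left(821507 + \frac{1}{28282}\right) - 1304492 = \frac{23233860975}{28282} - 1304492 = - \frac{13659781769}{28282}$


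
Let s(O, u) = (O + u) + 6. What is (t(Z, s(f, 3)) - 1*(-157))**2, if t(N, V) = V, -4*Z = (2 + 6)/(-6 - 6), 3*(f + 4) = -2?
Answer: 234256/9 ≈ 26028.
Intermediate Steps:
f = -14/3 (f = -4 + (1/3)*(-2) = -4 - 2/3 = -14/3 ≈ -4.6667)
s(O, u) = 6 + O + u
Z = 1/6 (Z = -(2 + 6)/(4*(-6 - 6)) = -2/(-12) = -2*(-1)/12 = -1/4*(-2/3) = 1/6 ≈ 0.16667)
(t(Z, s(f, 3)) - 1*(-157))**2 = ((6 - 14/3 + 3) - 1*(-157))**2 = (13/3 + 157)**2 = (484/3)**2 = 234256/9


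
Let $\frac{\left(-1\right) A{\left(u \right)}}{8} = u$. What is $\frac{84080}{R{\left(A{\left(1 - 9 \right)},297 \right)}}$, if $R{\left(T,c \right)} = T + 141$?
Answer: $\frac{16816}{41} \approx 410.15$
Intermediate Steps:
$A{\left(u \right)} = - 8 u$
$R{\left(T,c \right)} = 141 + T$
$\frac{84080}{R{\left(A{\left(1 - 9 \right)},297 \right)}} = \frac{84080}{141 - 8 \left(1 - 9\right)} = \frac{84080}{141 - -64} = \frac{84080}{141 + 64} = \frac{84080}{205} = 84080 \cdot \frac{1}{205} = \frac{16816}{41}$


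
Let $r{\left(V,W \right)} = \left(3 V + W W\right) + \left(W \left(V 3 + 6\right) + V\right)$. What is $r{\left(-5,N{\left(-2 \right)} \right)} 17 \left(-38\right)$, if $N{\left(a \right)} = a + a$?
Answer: $-20672$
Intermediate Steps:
$N{\left(a \right)} = 2 a$
$r{\left(V,W \right)} = W^{2} + 4 V + W \left(6 + 3 V\right)$ ($r{\left(V,W \right)} = \left(3 V + W^{2}\right) + \left(W \left(3 V + 6\right) + V\right) = \left(W^{2} + 3 V\right) + \left(W \left(6 + 3 V\right) + V\right) = \left(W^{2} + 3 V\right) + \left(V + W \left(6 + 3 V\right)\right) = W^{2} + 4 V + W \left(6 + 3 V\right)$)
$r{\left(-5,N{\left(-2 \right)} \right)} 17 \left(-38\right) = \left(\left(2 \left(-2\right)\right)^{2} + 4 \left(-5\right) + 6 \cdot 2 \left(-2\right) + 3 \left(-5\right) 2 \left(-2\right)\right) 17 \left(-38\right) = \left(\left(-4\right)^{2} - 20 + 6 \left(-4\right) + 3 \left(-5\right) \left(-4\right)\right) 17 \left(-38\right) = \left(16 - 20 - 24 + 60\right) 17 \left(-38\right) = 32 \cdot 17 \left(-38\right) = 544 \left(-38\right) = -20672$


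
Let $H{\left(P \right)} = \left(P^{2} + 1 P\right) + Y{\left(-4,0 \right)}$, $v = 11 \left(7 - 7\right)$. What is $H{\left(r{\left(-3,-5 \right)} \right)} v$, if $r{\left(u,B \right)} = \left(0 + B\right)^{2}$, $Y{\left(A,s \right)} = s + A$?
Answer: $0$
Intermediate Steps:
$Y{\left(A,s \right)} = A + s$
$v = 0$ ($v = 11 \cdot 0 = 0$)
$r{\left(u,B \right)} = B^{2}$
$H{\left(P \right)} = -4 + P + P^{2}$ ($H{\left(P \right)} = \left(P^{2} + 1 P\right) + \left(-4 + 0\right) = \left(P^{2} + P\right) - 4 = \left(P + P^{2}\right) - 4 = -4 + P + P^{2}$)
$H{\left(r{\left(-3,-5 \right)} \right)} v = \left(-4 + \left(-5\right)^{2} + \left(\left(-5\right)^{2}\right)^{2}\right) 0 = \left(-4 + 25 + 25^{2}\right) 0 = \left(-4 + 25 + 625\right) 0 = 646 \cdot 0 = 0$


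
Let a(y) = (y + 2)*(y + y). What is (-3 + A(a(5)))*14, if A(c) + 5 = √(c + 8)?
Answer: -112 + 14*√78 ≈ 11.645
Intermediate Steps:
a(y) = 2*y*(2 + y) (a(y) = (2 + y)*(2*y) = 2*y*(2 + y))
A(c) = -5 + √(8 + c) (A(c) = -5 + √(c + 8) = -5 + √(8 + c))
(-3 + A(a(5)))*14 = (-3 + (-5 + √(8 + 2*5*(2 + 5))))*14 = (-3 + (-5 + √(8 + 2*5*7)))*14 = (-3 + (-5 + √(8 + 70)))*14 = (-3 + (-5 + √78))*14 = (-8 + √78)*14 = -112 + 14*√78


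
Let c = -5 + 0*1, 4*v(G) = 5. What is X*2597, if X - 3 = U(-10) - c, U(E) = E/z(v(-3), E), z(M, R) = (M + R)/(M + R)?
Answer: -5194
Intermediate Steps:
v(G) = 5/4 (v(G) = (¼)*5 = 5/4)
z(M, R) = 1
c = -5 (c = -5 + 0 = -5)
U(E) = E (U(E) = E/1 = E*1 = E)
X = -2 (X = 3 + (-10 - 1*(-5)) = 3 + (-10 + 5) = 3 - 5 = -2)
X*2597 = -2*2597 = -5194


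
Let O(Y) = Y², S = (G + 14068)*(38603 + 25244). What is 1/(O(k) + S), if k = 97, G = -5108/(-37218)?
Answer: 18609/16714934439283 ≈ 1.1133e-9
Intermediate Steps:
G = 2554/18609 (G = -5108*(-1/37218) = 2554/18609 ≈ 0.13725)
S = 16714759347202/18609 (S = (2554/18609 + 14068)*(38603 + 25244) = (261793966/18609)*63847 = 16714759347202/18609 ≈ 8.9821e+8)
1/(O(k) + S) = 1/(97² + 16714759347202/18609) = 1/(9409 + 16714759347202/18609) = 1/(16714934439283/18609) = 18609/16714934439283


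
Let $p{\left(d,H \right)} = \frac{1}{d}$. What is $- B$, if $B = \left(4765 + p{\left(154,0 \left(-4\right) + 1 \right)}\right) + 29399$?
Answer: $- \frac{5261257}{154} \approx -34164.0$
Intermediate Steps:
$B = \frac{5261257}{154}$ ($B = \left(4765 + \frac{1}{154}\right) + 29399 = \frac{733811}{154} + 29399 = \frac{5261257}{154} \approx 34164.0$)
$- B = \left(-1\right) \frac{5261257}{154} = - \frac{5261257}{154}$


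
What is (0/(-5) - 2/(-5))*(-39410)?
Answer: -15764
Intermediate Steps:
(0/(-5) - 2/(-5))*(-39410) = (0*(-⅕) - 2*(-⅕))*(-39410) = (0 + ⅖)*(-39410) = (⅖)*(-39410) = -15764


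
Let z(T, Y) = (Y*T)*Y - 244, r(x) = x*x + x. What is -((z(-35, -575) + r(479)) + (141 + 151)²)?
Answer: 11256935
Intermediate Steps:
r(x) = x + x² (r(x) = x² + x = x + x²)
z(T, Y) = -244 + T*Y² (z(T, Y) = (T*Y)*Y - 244 = T*Y² - 244 = -244 + T*Y²)
-((z(-35, -575) + r(479)) + (141 + 151)²) = -(((-244 - 35*(-575)²) + 479*(1 + 479)) + (141 + 151)²) = -(((-244 - 35*330625) + 479*480) + 292²) = -(((-244 - 11571875) + 229920) + 85264) = -((-11572119 + 229920) + 85264) = -(-11342199 + 85264) = -1*(-11256935) = 11256935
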